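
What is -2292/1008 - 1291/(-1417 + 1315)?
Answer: 14827/1428 ≈ 10.383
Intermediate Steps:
-2292/1008 - 1291/(-1417 + 1315) = -2292*1/1008 - 1291/(-102) = -191/84 - 1291*(-1/102) = -191/84 + 1291/102 = 14827/1428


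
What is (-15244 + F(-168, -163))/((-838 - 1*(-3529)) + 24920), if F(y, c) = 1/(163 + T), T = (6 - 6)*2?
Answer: -2484771/4500593 ≈ -0.55210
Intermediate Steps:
T = 0 (T = 0*2 = 0)
F(y, c) = 1/163 (F(y, c) = 1/(163 + 0) = 1/163)
(-15244 + F(-168, -163))/((-838 - 1*(-3529)) + 24920) = (-15244 + 1/163)/((-838 - 1*(-3529)) + 24920) = -2484771/(163*((-838 + 3529) + 24920)) = -2484771/(163*(2691 + 24920)) = -2484771/163/27611 = -2484771/163*1/27611 = -2484771/4500593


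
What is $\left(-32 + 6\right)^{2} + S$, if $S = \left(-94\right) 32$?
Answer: $-2332$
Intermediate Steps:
$S = -3008$
$\left(-32 + 6\right)^{2} + S = \left(-32 + 6\right)^{2} - 3008 = \left(-26\right)^{2} - 3008 = 676 - 3008 = -2332$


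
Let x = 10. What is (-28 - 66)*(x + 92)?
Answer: -9588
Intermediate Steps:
(-28 - 66)*(x + 92) = (-28 - 66)*(10 + 92) = -94*102 = -9588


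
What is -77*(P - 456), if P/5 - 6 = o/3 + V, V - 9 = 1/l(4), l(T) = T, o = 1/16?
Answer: 1403171/48 ≈ 29233.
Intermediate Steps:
o = 1/16 ≈ 0.062500
V = 37/4 (V = 9 + 1/4 = 37/4 ≈ 9.2500)
P = 3665/48 (P = 30 + 5*((1/16)/3 + 37/4) = 30 + 5*((1/3)*(1/16) + 37/4) = 30 + 5*(1/48 + 37/4) = 30 + 5*(445/48) = 30 + 2225/48 = 3665/48 ≈ 76.354)
-77*(P - 456) = -77*(3665/48 - 456) = -77*(-18223/48) = 1403171/48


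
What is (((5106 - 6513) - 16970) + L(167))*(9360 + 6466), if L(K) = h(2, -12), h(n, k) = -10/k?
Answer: -872463641/3 ≈ -2.9082e+8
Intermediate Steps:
L(K) = ⅚ (L(K) = -10/(-12) = -10*(-1/12) = ⅚)
(((5106 - 6513) - 16970) + L(167))*(9360 + 6466) = (((5106 - 6513) - 16970) + ⅚)*(9360 + 6466) = ((-1407 - 16970) + ⅚)*15826 = (-18377 + ⅚)*15826 = -110257/6*15826 = -872463641/3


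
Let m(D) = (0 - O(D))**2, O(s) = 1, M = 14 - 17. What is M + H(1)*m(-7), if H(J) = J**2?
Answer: -2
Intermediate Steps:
M = -3
m(D) = 1 (m(D) = (0 - 1*1)**2 = (0 - 1)**2 = (-1)**2 = 1)
M + H(1)*m(-7) = -3 + 1**2*1 = -3 + 1*1 = -3 + 1 = -2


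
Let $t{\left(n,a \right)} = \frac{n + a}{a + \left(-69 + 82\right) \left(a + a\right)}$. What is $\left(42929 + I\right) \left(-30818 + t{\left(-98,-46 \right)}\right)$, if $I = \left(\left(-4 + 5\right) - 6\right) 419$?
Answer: $- \frac{86830805956}{69} \approx -1.2584 \cdot 10^{9}$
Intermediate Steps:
$I = -2095$ ($I = \left(1 - 6\right) 419 = \left(-5\right) 419 = -2095$)
$t{\left(n,a \right)} = \frac{a + n}{27 a}$ ($t{\left(n,a \right)} = \frac{a + n}{a + 13 \cdot 2 a} = \frac{a + n}{a + 26 a} = \frac{a + n}{27 a}$)
$\left(42929 + I\right) \left(-30818 + t{\left(-98,-46 \right)}\right) = \left(42929 - 2095\right) \left(-30818 + \frac{-46 - 98}{27 \left(-46\right)}\right) = 40834 \left(-30818 + \frac{1}{27} \left(- \frac{1}{46}\right) \left(-144\right)\right) = 40834 \left(-30818 + \frac{8}{69}\right) = 40834 \left(- \frac{2126434}{69}\right) = - \frac{86830805956}{69}$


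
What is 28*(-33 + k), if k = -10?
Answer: -1204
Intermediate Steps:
28*(-33 + k) = 28*(-33 - 10) = 28*(-43) = -1204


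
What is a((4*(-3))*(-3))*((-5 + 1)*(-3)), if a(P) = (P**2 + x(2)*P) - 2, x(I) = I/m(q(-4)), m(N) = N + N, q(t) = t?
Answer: 15420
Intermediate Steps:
m(N) = 2*N
x(I) = -I/8 (x(I) = I/((2*(-4))) = I/(-8) = I*(-1/8) = -I/8)
a(P) = -2 + P**2 - P/4 (a(P) = (P**2 + (-1/8*2)*P) - 2 = (P**2 - P/4) - 2 = -2 + P**2 - P/4)
a((4*(-3))*(-3))*((-5 + 1)*(-3)) = (-2 + ((4*(-3))*(-3))**2 - 4*(-3)*(-3)/4)*((-5 + 1)*(-3)) = (-2 + (-12*(-3))**2 - (-3)*(-3))*(-4*(-3)) = (-2 + 36**2 - 1/4*36)*12 = (-2 + 1296 - 9)*12 = 1285*12 = 15420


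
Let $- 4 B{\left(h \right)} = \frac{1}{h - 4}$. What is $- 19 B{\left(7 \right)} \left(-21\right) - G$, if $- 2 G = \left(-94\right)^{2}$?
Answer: $\frac{17539}{4} \approx 4384.8$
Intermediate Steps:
$G = -4418$ ($G = - \frac{\left(-94\right)^{2}}{2} = \left(- \frac{1}{2}\right) 8836 = -4418$)
$B{\left(h \right)} = - \frac{1}{4 \left(-4 + h\right)}$ ($B{\left(h \right)} = - \frac{1}{4 \left(h - 4\right)} = - \frac{1}{4 \left(-4 + h\right)}$)
$- 19 B{\left(7 \right)} \left(-21\right) - G = - 19 \left(- \frac{1}{-16 + 4 \cdot 7}\right) \left(-21\right) - -4418 = - 19 \left(- \frac{1}{-16 + 28}\right) \left(-21\right) + 4418 = - 19 \left(- \frac{1}{12}\right) \left(-21\right) + 4418 = - 19 \left(\left(-1\right) \frac{1}{12}\right) \left(-21\right) + 4418 = \left(-19\right) \left(- \frac{1}{12}\right) \left(-21\right) + 4418 = \frac{19}{12} \left(-21\right) + 4418 = - \frac{133}{4} + 4418 = \frac{17539}{4}$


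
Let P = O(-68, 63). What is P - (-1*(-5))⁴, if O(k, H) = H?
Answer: -562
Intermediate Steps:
P = 63
P - (-1*(-5))⁴ = 63 - (-1*(-5))⁴ = 63 - 1*5⁴ = 63 - 1*625 = 63 - 625 = -562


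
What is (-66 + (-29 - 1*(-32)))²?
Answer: 3969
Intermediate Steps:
(-66 + (-29 - 1*(-32)))² = (-66 + (-29 + 32))² = (-66 + 3)² = (-63)² = 3969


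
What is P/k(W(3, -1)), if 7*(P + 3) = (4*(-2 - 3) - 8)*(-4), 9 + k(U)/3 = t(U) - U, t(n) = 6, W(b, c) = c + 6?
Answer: -13/24 ≈ -0.54167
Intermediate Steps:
W(b, c) = 6 + c
k(U) = -9 - 3*U (k(U) = -27 + 3*(6 - U) = -27 + (18 - 3*U) = -9 - 3*U)
P = 13 (P = -3 + ((4*(-2 - 3) - 8)*(-4))/7 = -3 + ((4*(-5) - 8)*(-4))/7 = -3 + ((-20 - 8)*(-4))/7 = -3 + (-28*(-4))/7 = -3 + (⅐)*112 = -3 + 16 = 13)
P/k(W(3, -1)) = 13/(-9 - 3*(6 - 1)) = 13/(-9 - 3*5) = 13/(-9 - 15) = 13/(-24) = 13*(-1/24) = -13/24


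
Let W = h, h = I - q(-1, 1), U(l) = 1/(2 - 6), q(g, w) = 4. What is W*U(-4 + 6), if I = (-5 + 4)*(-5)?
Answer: -¼ ≈ -0.25000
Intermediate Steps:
I = 5 (I = -1*(-5) = 5)
U(l) = -¼ (U(l) = 1/(-4) = -¼)
h = 1 (h = 5 - 1*4 = 5 - 4 = 1)
W = 1
W*U(-4 + 6) = 1*(-¼) = -¼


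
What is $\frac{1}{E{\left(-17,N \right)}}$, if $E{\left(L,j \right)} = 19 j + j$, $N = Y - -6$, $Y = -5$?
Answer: $\frac{1}{20} \approx 0.05$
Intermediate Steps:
$N = 1$ ($N = -5 - -6 = -5 + 6 = 1$)
$E{\left(L,j \right)} = 20 j$
$\frac{1}{E{\left(-17,N \right)}} = \frac{1}{20 \cdot 1} = \frac{1}{20}$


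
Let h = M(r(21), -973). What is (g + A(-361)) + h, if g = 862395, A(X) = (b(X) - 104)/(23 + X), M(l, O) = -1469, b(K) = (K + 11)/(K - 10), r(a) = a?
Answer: 7711316913/8957 ≈ 8.6093e+5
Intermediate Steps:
b(K) = (11 + K)/(-10 + K)
A(X) = (-104 + (11 + X)/(-10 + X))/(23 + X) (A(X) = ((11 + X)/(-10 + X) - 104)/(23 + X) = (-104 + (11 + X)/(-10 + X))/(23 + X))
h = -1469
(g + A(-361)) + h = (862395 + (1051 - 103*(-361))/((-10 - 361)*(23 - 361))) - 1469 = (862395 + (1051 + 37183)/(-371*(-338))) - 1469 = (862395 - 1/371*(-1/338)*38234) - 1469 = (862395 + 2731/8957) - 1469 = 7724474746/8957 - 1469 = 7711316913/8957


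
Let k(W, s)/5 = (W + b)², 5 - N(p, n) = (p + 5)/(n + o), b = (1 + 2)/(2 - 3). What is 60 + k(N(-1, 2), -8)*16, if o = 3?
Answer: 876/5 ≈ 175.20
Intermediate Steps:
b = -3 (b = 3/(-1) = 3*(-1) = -3)
N(p, n) = 5 - (5 + p)/(3 + n) (N(p, n) = 5 - (p + 5)/(n + 3) = 5 - (5 + p)/(3 + n))
k(W, s) = 5*(-3 + W)² (k(W, s) = 5*(W - 3)² = 5*(-3 + W)²)
60 + k(N(-1, 2), -8)*16 = 60 + (5*(-3 + (10 - 1*(-1) + 5*2)/(3 + 2))²)*16 = 60 + (5*(-3 + (10 + 1 + 10)/5)²)*16 = 60 + (5*(-3 + (⅕)*21)²)*16 = 60 + (5*(-3 + 21/5)²)*16 = 60 + (5*(6/5)²)*16 = 60 + (5*(36/25))*16 = 60 + (36/5)*16 = 60 + 576/5 = 876/5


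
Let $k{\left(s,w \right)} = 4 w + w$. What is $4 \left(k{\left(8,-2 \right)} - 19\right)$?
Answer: $-116$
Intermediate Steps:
$k{\left(s,w \right)} = 5 w$
$4 \left(k{\left(8,-2 \right)} - 19\right) = 4 \left(5 \left(-2\right) - 19\right) = 4 \left(-10 - 19\right) = 4 \left(-29\right) = -116$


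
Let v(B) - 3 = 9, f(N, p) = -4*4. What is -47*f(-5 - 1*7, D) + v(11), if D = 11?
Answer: 764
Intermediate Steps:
f(N, p) = -16
v(B) = 12 (v(B) = 3 + 9 = 12)
-47*f(-5 - 1*7, D) + v(11) = -47*(-16) + 12 = 752 + 12 = 764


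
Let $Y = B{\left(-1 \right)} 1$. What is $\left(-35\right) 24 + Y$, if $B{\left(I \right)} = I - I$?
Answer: $-840$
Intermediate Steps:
$B{\left(I \right)} = 0$
$Y = 0$ ($Y = 0 \cdot 1 = 0$)
$\left(-35\right) 24 + Y = \left(-35\right) 24 + 0 = -840 + 0 = -840$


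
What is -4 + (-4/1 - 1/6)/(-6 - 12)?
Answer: -407/108 ≈ -3.7685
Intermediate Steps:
-4 + (-4/1 - 1/6)/(-6 - 12) = -4 + (-4*1 - 1*⅙)/(-18) = -4 + (-4 - ⅙)*(-1/18) = -4 - 25/6*(-1/18) = -4 + 25/108 = -407/108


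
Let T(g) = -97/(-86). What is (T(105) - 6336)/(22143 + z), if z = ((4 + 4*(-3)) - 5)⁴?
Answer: -544799/4360544 ≈ -0.12494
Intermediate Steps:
T(g) = 97/86 (T(g) = -97*(-1/86) = 97/86)
z = 28561 (z = ((4 - 12) - 5)⁴ = (-8 - 5)⁴ = (-13)⁴ = 28561)
(T(105) - 6336)/(22143 + z) = (97/86 - 6336)/(22143 + 28561) = -544799/86/50704 = -544799/86*1/50704 = -544799/4360544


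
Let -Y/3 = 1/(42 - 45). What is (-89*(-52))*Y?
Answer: 4628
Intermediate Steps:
Y = 1 (Y = -3/(42 - 45) = -3/(-3) = -3*(-1/3) = 1)
(-89*(-52))*Y = -89*(-52)*1 = 4628*1 = 4628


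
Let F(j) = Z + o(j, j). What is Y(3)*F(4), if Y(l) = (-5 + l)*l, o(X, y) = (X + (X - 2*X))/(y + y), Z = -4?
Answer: 24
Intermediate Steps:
o(X, y) = 0 (o(X, y) = (X - X)/((2*y)) = 0*(1/(2*y)) = 0)
F(j) = -4 (F(j) = -4 + 0 = -4)
Y(l) = l*(-5 + l)
Y(3)*F(4) = (3*(-5 + 3))*(-4) = (3*(-2))*(-4) = -6*(-4) = 24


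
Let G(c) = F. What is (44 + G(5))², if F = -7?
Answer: 1369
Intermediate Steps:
G(c) = -7
(44 + G(5))² = (44 - 7)² = 37² = 1369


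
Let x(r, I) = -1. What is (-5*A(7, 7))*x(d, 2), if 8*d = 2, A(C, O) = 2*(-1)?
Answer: -10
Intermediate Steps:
A(C, O) = -2
d = 1/4 (d = (1/8)*2 = 1/4 ≈ 0.25000)
(-5*A(7, 7))*x(d, 2) = -5*(-2)*(-1) = 10*(-1) = -10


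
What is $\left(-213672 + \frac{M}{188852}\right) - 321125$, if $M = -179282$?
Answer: $- \frac{50498831163}{94426} \approx -5.348 \cdot 10^{5}$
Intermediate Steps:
$\left(-213672 + \frac{M}{188852}\right) - 321125 = \left(-213672 - \frac{179282}{188852}\right) - 321125 = \left(-213672 - \frac{89641}{94426}\right) - 321125 = - \frac{20176281913}{94426} - 321125 = - \frac{50498831163}{94426}$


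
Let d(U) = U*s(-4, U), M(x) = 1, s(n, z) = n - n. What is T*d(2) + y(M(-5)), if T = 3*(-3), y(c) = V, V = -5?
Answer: -5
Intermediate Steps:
s(n, z) = 0
y(c) = -5
T = -9
d(U) = 0 (d(U) = U*0 = 0)
T*d(2) + y(M(-5)) = -9*0 - 5 = 0 - 5 = -5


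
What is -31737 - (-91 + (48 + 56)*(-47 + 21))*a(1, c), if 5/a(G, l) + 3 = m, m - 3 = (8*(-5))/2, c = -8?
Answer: -129743/4 ≈ -32436.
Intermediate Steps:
m = -17 (m = 3 + (8*(-5))/2 = 3 - 40*½ = 3 - 20 = -17)
a(G, l) = -¼ (a(G, l) = 5/(-3 - 17) = 5/(-20) = 5*(-1/20) = -¼)
-31737 - (-91 + (48 + 56)*(-47 + 21))*a(1, c) = -31737 - (-91 + (48 + 56)*(-47 + 21))*(-1)/4 = -31737 - (-91 + 104*(-26))*(-1)/4 = -31737 - (-91 - 2704)*(-1)/4 = -31737 - (-2795)*(-1)/4 = -31737 - 1*2795/4 = -31737 - 2795/4 = -129743/4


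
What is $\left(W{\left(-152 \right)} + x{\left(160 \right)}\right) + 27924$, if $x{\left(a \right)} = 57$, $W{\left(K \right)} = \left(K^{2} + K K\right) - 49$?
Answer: $74140$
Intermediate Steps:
$W{\left(K \right)} = -49 + 2 K^{2}$ ($W{\left(K \right)} = \left(K^{2} + K^{2}\right) - 49 = 2 K^{2} - 49 = -49 + 2 K^{2}$)
$\left(W{\left(-152 \right)} + x{\left(160 \right)}\right) + 27924 = \left(\left(-49 + 2 \left(-152\right)^{2}\right) + 57\right) + 27924 = \left(\left(-49 + 2 \cdot 23104\right) + 57\right) + 27924 = \left(\left(-49 + 46208\right) + 57\right) + 27924 = \left(46159 + 57\right) + 27924 = 46216 + 27924 = 74140$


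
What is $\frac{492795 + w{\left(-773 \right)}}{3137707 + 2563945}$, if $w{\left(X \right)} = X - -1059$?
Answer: $\frac{493081}{5701652} \approx 0.08648$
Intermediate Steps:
$w{\left(X \right)} = 1059 + X$ ($w{\left(X \right)} = X + 1059 = 1059 + X$)
$\frac{492795 + w{\left(-773 \right)}}{3137707 + 2563945} = \frac{492795 + \left(1059 - 773\right)}{3137707 + 2563945} = \frac{492795 + 286}{5701652} = 493081 \cdot \frac{1}{5701652} = \frac{493081}{5701652}$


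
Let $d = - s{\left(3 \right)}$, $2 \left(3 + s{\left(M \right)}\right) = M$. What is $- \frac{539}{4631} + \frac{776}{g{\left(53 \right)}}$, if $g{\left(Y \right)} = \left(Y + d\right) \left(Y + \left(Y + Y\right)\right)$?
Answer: $- \frac{195827}{7296351} \approx -0.026839$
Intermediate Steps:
$s{\left(M \right)} = -3 + \frac{M}{2}$
$d = \frac{3}{2}$ ($d = - (-3 + \frac{1}{2} \cdot 3) = - (-3 + \frac{3}{2}) = \left(-1\right) \left(- \frac{3}{2}\right) = \frac{3}{2} \approx 1.5$)
$g{\left(Y \right)} = 3 Y \left(\frac{3}{2} + Y\right)$ ($g{\left(Y \right)} = \left(Y + \frac{3}{2}\right) \left(Y + \left(Y + Y\right)\right) = \left(\frac{3}{2} + Y\right) \left(Y + 2 Y\right) = \left(\frac{3}{2} + Y\right) 3 Y = 3 Y \left(\frac{3}{2} + Y\right)$)
$- \frac{539}{4631} + \frac{776}{g{\left(53 \right)}} = - \frac{539}{4631} + \frac{776}{\frac{3}{2} \cdot 53 \left(3 + 2 \cdot 53\right)} = \left(-539\right) \frac{1}{4631} + \frac{776}{\frac{3}{2} \cdot 53 \left(3 + 106\right)} = - \frac{49}{421} + \frac{776}{\frac{3}{2} \cdot 53 \cdot 109} = - \frac{49}{421} + \frac{776}{\frac{17331}{2}} = - \frac{49}{421} + 776 \cdot \frac{2}{17331} = - \frac{49}{421} + \frac{1552}{17331} = - \frac{195827}{7296351}$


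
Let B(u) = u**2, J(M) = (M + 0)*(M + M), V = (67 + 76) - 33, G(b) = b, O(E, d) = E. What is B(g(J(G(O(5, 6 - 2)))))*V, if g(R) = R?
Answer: 275000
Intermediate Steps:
V = 110 (V = 143 - 33 = 110)
J(M) = 2*M**2 (J(M) = M*(2*M) = 2*M**2)
B(g(J(G(O(5, 6 - 2)))))*V = (2*5**2)**2*110 = (2*25)**2*110 = 50**2*110 = 2500*110 = 275000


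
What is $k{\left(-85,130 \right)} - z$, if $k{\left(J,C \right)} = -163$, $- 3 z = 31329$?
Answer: $10280$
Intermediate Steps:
$z = -10443$ ($z = \left(- \frac{1}{3}\right) 31329 = -10443$)
$k{\left(-85,130 \right)} - z = -163 - -10443 = -163 + 10443 = 10280$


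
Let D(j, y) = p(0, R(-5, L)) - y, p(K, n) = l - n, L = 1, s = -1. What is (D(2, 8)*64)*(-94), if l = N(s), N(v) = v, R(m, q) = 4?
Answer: 78208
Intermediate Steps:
l = -1
p(K, n) = -1 - n
D(j, y) = -5 - y (D(j, y) = (-1 - 1*4) - y = (-1 - 4) - y = -5 - y)
(D(2, 8)*64)*(-94) = ((-5 - 1*8)*64)*(-94) = ((-5 - 8)*64)*(-94) = -13*64*(-94) = -832*(-94) = 78208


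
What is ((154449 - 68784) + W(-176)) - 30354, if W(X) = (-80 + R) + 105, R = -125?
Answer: 55211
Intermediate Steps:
W(X) = -100 (W(X) = (-80 - 125) + 105 = -205 + 105 = -100)
((154449 - 68784) + W(-176)) - 30354 = ((154449 - 68784) - 100) - 30354 = (85665 - 100) - 30354 = 85565 - 30354 = 55211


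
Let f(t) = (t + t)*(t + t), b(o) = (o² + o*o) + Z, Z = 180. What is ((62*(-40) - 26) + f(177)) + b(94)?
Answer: 140662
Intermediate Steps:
b(o) = 180 + 2*o² (b(o) = (o² + o*o) + 180 = (o² + o²) + 180 = 2*o² + 180 = 180 + 2*o²)
f(t) = 4*t² (f(t) = (2*t)*(2*t) = 4*t²)
((62*(-40) - 26) + f(177)) + b(94) = ((62*(-40) - 26) + 4*177²) + (180 + 2*94²) = ((-2480 - 26) + 4*31329) + (180 + 2*8836) = (-2506 + 125316) + (180 + 17672) = 122810 + 17852 = 140662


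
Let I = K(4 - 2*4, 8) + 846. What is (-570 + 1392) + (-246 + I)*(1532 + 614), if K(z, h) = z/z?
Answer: 1290568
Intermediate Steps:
K(z, h) = 1
I = 847 (I = 1 + 846 = 847)
(-570 + 1392) + (-246 + I)*(1532 + 614) = (-570 + 1392) + (-246 + 847)*(1532 + 614) = 822 + 601*2146 = 822 + 1289746 = 1290568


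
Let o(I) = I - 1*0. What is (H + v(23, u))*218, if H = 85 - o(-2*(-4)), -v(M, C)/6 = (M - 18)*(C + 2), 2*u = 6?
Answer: -15914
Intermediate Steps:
u = 3 (u = (½)*6 = 3)
v(M, C) = -6*(-18 + M)*(2 + C) (v(M, C) = -6*(M - 18)*(C + 2) = -6*(-18 + M)*(2 + C))
o(I) = I (o(I) = I + 0 = I)
H = 77 (H = 85 - (-2)*(-4) = 85 - 1*8 = 85 - 8 = 77)
(H + v(23, u))*218 = (77 + (216 - 12*23 + 108*3 - 6*3*23))*218 = (77 + (216 - 276 + 324 - 414))*218 = (77 - 150)*218 = -73*218 = -15914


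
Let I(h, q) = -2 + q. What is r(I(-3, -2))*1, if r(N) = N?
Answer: -4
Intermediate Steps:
r(I(-3, -2))*1 = (-2 - 2)*1 = -4*1 = -4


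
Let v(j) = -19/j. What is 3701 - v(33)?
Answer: 122152/33 ≈ 3701.6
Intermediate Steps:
3701 - v(33) = 3701 - (-19)/33 = 3701 - 1*(-19/33) = 3701 + 19/33 = 122152/33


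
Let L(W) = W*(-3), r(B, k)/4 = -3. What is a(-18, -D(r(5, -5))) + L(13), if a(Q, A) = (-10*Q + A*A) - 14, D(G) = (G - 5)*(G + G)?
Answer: 166591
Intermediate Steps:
r(B, k) = -12 (r(B, k) = 4*(-3) = -12)
D(G) = 2*G*(-5 + G) (D(G) = (-5 + G)*(2*G) = 2*G*(-5 + G))
L(W) = -3*W
a(Q, A) = -14 + A² - 10*Q (a(Q, A) = (-10*Q + A²) - 14 = (A² - 10*Q) - 14 = -14 + A² - 10*Q)
a(-18, -D(r(5, -5))) + L(13) = (-14 + (-2*(-12)*(-5 - 12))² - 10*(-18)) - 3*13 = (-14 + (-2*(-12)*(-17))² + 180) - 39 = (-14 + (-1*408)² + 180) - 39 = (-14 + (-408)² + 180) - 39 = (-14 + 166464 + 180) - 39 = 166630 - 39 = 166591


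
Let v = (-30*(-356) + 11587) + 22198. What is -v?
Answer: -44465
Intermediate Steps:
v = 44465 (v = (10680 + 11587) + 22198 = 22267 + 22198 = 44465)
-v = -1*44465 = -44465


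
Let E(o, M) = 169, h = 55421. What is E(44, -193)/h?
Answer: 169/55421 ≈ 0.0030494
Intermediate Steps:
E(44, -193)/h = 169/55421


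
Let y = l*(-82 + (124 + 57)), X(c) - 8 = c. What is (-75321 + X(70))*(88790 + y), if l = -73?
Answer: -6137044809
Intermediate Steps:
X(c) = 8 + c
y = -7227 (y = -73*(-82 + (124 + 57)) = -73*(-82 + 181) = -73*99 = -7227)
(-75321 + X(70))*(88790 + y) = (-75321 + (8 + 70))*(88790 - 7227) = (-75321 + 78)*81563 = -75243*81563 = -6137044809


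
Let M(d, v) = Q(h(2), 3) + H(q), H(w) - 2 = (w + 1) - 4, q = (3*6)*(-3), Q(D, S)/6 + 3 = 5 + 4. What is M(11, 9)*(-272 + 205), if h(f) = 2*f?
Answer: 1273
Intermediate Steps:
Q(D, S) = 36 (Q(D, S) = -18 + 6*(5 + 4) = -18 + 6*9 = -18 + 54 = 36)
q = -54 (q = 18*(-3) = -54)
H(w) = -1 + w (H(w) = 2 + ((w + 1) - 4) = 2 + ((1 + w) - 4) = 2 + (-3 + w) = -1 + w)
M(d, v) = -19 (M(d, v) = 36 + (-1 - 54) = 36 - 55 = -19)
M(11, 9)*(-272 + 205) = -19*(-272 + 205) = -19*(-67) = 1273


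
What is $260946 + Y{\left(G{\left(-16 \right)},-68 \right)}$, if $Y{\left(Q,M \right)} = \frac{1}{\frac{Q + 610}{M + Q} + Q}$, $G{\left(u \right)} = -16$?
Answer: $\frac{84285544}{323} \approx 2.6095 \cdot 10^{5}$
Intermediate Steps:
$Y{\left(Q,M \right)} = \frac{1}{Q + \frac{610 + Q}{M + Q}}$ ($Y{\left(Q,M \right)} = \frac{1}{\frac{610 + Q}{M + Q} + Q} = \frac{1}{Q + \frac{610 + Q}{M + Q}}$)
$260946 + Y{\left(G{\left(-16 \right)},-68 \right)} = 260946 + \frac{-68 - 16}{610 - 16 + \left(-16\right)^{2} - -1088} = 260946 + \frac{1}{610 - 16 + 256 + 1088} \left(-84\right) = 260946 + \frac{1}{1938} \left(-84\right) = 260946 - \frac{14}{323} = \frac{84285544}{323}$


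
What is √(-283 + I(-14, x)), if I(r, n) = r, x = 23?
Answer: 3*I*√33 ≈ 17.234*I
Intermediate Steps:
√(-283 + I(-14, x)) = √(-283 - 14) = √(-297) = 3*I*√33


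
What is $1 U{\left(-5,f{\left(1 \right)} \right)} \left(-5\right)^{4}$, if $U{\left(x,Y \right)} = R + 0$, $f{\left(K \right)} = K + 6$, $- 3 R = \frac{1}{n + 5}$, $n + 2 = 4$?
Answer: $- \frac{625}{21} \approx -29.762$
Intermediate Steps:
$n = 2$ ($n = -2 + 4 = 2$)
$R = - \frac{1}{21}$ ($R = - \frac{1}{3 \left(2 + 5\right)} = - \frac{1}{3 \cdot 7} = \left(- \frac{1}{3}\right) \frac{1}{7} = - \frac{1}{21} \approx -0.047619$)
$f{\left(K \right)} = 6 + K$
$U{\left(x,Y \right)} = - \frac{1}{21}$ ($U{\left(x,Y \right)} = - \frac{1}{21} + 0 = - \frac{1}{21}$)
$1 U{\left(-5,f{\left(1 \right)} \right)} \left(-5\right)^{4} = 1 \left(- \frac{1}{21}\right) \left(-5\right)^{4} = \left(- \frac{1}{21}\right) 625 = - \frac{625}{21}$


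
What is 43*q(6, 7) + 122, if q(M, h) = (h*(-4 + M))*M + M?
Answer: 3992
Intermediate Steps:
q(M, h) = M + M*h*(-4 + M) (q(M, h) = M*h*(-4 + M) + M = M + M*h*(-4 + M))
43*q(6, 7) + 122 = 43*(6*(1 - 4*7 + 6*7)) + 122 = 43*(6*(1 - 28 + 42)) + 122 = 43*(6*15) + 122 = 43*90 + 122 = 3870 + 122 = 3992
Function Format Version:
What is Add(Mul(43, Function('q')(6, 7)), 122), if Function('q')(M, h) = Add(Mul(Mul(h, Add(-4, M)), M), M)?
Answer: 3992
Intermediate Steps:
Function('q')(M, h) = Add(M, Mul(M, h, Add(-4, M))) (Function('q')(M, h) = Add(Mul(M, h, Add(-4, M)), M) = Add(M, Mul(M, h, Add(-4, M))))
Add(Mul(43, Function('q')(6, 7)), 122) = Add(Mul(43, Mul(6, Add(1, Mul(-4, 7), Mul(6, 7)))), 122) = Add(Mul(43, Mul(6, Add(1, -28, 42))), 122) = Add(Mul(43, Mul(6, 15)), 122) = Add(Mul(43, 90), 122) = Add(3870, 122) = 3992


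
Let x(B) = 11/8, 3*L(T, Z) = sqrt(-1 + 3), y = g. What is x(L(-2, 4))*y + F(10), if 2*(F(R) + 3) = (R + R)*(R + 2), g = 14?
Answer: 545/4 ≈ 136.25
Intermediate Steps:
y = 14
L(T, Z) = sqrt(2)/3 (L(T, Z) = sqrt(-1 + 3)/3 = sqrt(2)/3)
x(B) = 11/8 (x(B) = 11*(1/8) = 11/8)
F(R) = -3 + R*(2 + R) (F(R) = -3 + ((R + R)*(R + 2))/2 = -3 + ((2*R)*(2 + R))/2 = -3 + (2*R*(2 + R))/2 = -3 + R*(2 + R))
x(L(-2, 4))*y + F(10) = (11/8)*14 + (-3 + 10**2 + 2*10) = 77/4 + (-3 + 100 + 20) = 77/4 + 117 = 545/4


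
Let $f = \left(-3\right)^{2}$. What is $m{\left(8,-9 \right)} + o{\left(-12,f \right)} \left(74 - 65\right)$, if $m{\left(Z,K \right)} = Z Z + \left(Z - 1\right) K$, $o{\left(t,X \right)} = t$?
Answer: $-107$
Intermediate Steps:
$f = 9$
$m{\left(Z,K \right)} = Z^{2} + K \left(-1 + Z\right)$ ($m{\left(Z,K \right)} = Z^{2} + \left(Z - 1\right) K = Z^{2} + \left(-1 + Z\right) K = Z^{2} + K \left(-1 + Z\right)$)
$m{\left(8,-9 \right)} + o{\left(-12,f \right)} \left(74 - 65\right) = \left(8^{2} - -9 - 72\right) - 12 \left(74 - 65\right) = \left(64 + 9 - 72\right) - 12 \left(74 - 65\right) = 1 - 108 = -107$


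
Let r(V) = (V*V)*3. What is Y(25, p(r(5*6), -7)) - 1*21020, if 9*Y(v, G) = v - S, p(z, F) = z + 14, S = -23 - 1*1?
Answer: -189131/9 ≈ -21015.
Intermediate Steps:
S = -24 (S = -23 - 1 = -24)
r(V) = 3*V² (r(V) = V²*3 = 3*V²)
p(z, F) = 14 + z
Y(v, G) = 8/3 + v/9 (Y(v, G) = (v - 1*(-24))/9 = (v + 24)/9 = (24 + v)/9 = 8/3 + v/9)
Y(25, p(r(5*6), -7)) - 1*21020 = (8/3 + (⅑)*25) - 1*21020 = (8/3 + 25/9) - 21020 = 49/9 - 21020 = -189131/9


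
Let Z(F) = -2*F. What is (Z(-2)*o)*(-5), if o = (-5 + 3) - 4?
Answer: 120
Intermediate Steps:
o = -6 (o = -2 - 4 = -6)
(Z(-2)*o)*(-5) = (-2*(-2)*(-6))*(-5) = (4*(-6))*(-5) = -24*(-5) = 120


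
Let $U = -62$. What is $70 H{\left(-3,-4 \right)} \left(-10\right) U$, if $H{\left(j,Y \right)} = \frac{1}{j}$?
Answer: $- \frac{43400}{3} \approx -14467.0$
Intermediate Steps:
$70 H{\left(-3,-4 \right)} \left(-10\right) U = 70 \frac{1}{-3} \left(-10\right) \left(-62\right) = 70 \left(\left(- \frac{1}{3}\right) \left(-10\right)\right) \left(-62\right) = 70 \cdot \frac{10}{3} \left(-62\right) = \frac{700}{3} \left(-62\right) = - \frac{43400}{3}$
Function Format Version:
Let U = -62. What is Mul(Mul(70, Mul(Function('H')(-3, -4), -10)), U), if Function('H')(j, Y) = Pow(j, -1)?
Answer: Rational(-43400, 3) ≈ -14467.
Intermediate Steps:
Mul(Mul(70, Mul(Function('H')(-3, -4), -10)), U) = Mul(Mul(70, Mul(Pow(-3, -1), -10)), -62) = Mul(Mul(70, Mul(Rational(-1, 3), -10)), -62) = Mul(Mul(70, Rational(10, 3)), -62) = Mul(Rational(700, 3), -62) = Rational(-43400, 3)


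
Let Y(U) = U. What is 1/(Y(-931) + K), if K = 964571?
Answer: 1/963640 ≈ 1.0377e-6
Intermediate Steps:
1/(Y(-931) + K) = 1/(-931 + 964571) = 1/963640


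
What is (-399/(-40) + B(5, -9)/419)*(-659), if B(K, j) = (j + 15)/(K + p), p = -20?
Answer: -22032347/3352 ≈ -6572.9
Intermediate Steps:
B(K, j) = (15 + j)/(-20 + K) (B(K, j) = (j + 15)/(K - 20) = (15 + j)/(-20 + K))
(-399/(-40) + B(5, -9)/419)*(-659) = (-399/(-40) + ((15 - 9)/(-20 + 5))/419)*(-659) = (-399*(-1/40) + (6/(-15))*(1/419))*(-659) = (399/40 - 1/15*6*(1/419))*(-659) = (399/40 - ⅖*1/419)*(-659) = (399/40 - 2/2095)*(-659) = (33433/3352)*(-659) = -22032347/3352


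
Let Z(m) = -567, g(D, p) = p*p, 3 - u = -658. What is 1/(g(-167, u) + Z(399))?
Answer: 1/436354 ≈ 2.2917e-6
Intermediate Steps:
u = 661 (u = 3 - 1*(-658) = 3 + 658 = 661)
g(D, p) = p**2
1/(g(-167, u) + Z(399)) = 1/(661**2 - 567) = 1/(436921 - 567) = 1/436354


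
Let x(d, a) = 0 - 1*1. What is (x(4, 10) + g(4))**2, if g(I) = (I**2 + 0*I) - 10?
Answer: 25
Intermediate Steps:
g(I) = -10 + I**2 (g(I) = (I**2 + 0) - 10 = I**2 - 10 = -10 + I**2)
x(d, a) = -1 (x(d, a) = 0 - 1 = -1)
(x(4, 10) + g(4))**2 = (-1 + (-10 + 4**2))**2 = (-1 + (-10 + 16))**2 = (-1 + 6)**2 = 5**2 = 25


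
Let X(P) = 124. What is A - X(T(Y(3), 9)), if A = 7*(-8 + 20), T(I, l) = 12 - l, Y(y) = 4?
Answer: -40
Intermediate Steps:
A = 84 (A = 7*12 = 84)
A - X(T(Y(3), 9)) = 84 - 1*124 = 84 - 124 = -40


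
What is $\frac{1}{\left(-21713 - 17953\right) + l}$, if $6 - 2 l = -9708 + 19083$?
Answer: $- \frac{2}{88701} \approx -2.2548 \cdot 10^{-5}$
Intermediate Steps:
$l = - \frac{9369}{2}$ ($l = 3 - \frac{-9708 + 19083}{2} = 3 - \frac{9375}{2} = - \frac{9369}{2} \approx -4684.5$)
$\frac{1}{\left(-21713 - 17953\right) + l} = \frac{1}{\left(-21713 - 17953\right) - \frac{9369}{2}} = \frac{1}{-39666 - \frac{9369}{2}} = \frac{1}{- \frac{88701}{2}} = - \frac{2}{88701}$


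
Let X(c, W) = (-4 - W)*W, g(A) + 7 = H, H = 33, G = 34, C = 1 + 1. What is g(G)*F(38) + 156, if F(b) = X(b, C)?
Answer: -156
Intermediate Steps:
C = 2
g(A) = 26 (g(A) = -7 + 33 = 26)
X(c, W) = W*(-4 - W)
F(b) = -12 (F(b) = -1*2*(4 + 2) = -1*2*6 = -12)
g(G)*F(38) + 156 = 26*(-12) + 156 = -312 + 156 = -156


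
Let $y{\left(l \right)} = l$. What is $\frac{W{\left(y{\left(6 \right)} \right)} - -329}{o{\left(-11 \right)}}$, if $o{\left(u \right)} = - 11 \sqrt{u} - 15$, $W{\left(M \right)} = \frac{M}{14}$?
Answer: $- \frac{17295}{5446} + \frac{12683 i \sqrt{11}}{5446} \approx -3.1757 + 7.724 i$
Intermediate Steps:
$W{\left(M \right)} = \frac{M}{14}$ ($W{\left(M \right)} = M \frac{1}{14} = \frac{M}{14}$)
$o{\left(u \right)} = -15 - 11 \sqrt{u}$ ($o{\left(u \right)} = - 11 \sqrt{u} - 15 = -15 - 11 \sqrt{u}$)
$\frac{W{\left(y{\left(6 \right)} \right)} - -329}{o{\left(-11 \right)}} = \frac{\frac{1}{14} \cdot 6 - -329}{-15 - 11 \sqrt{-11}} = \frac{\frac{3}{7} + 329}{-15 - 11 i \sqrt{11}} = \frac{2306}{7 \left(-15 - 11 i \sqrt{11}\right)}$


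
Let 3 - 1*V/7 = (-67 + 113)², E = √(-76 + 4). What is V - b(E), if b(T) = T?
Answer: -14791 - 6*I*√2 ≈ -14791.0 - 8.4853*I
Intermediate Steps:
E = 6*I*√2 (E = √(-72) = 6*I*√2 ≈ 8.4853*I)
V = -14791 (V = 21 - 7*(-67 + 113)² = 21 - 7*46² = 21 - 7*2116 = 21 - 14812 = -14791)
V - b(E) = -14791 - 6*I*√2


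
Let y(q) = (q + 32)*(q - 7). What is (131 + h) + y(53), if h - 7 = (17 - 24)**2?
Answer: 4097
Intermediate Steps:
h = 56 (h = 7 + (17 - 24)**2 = 7 + (-7)**2 = 7 + 49 = 56)
y(q) = (-7 + q)*(32 + q) (y(q) = (32 + q)*(-7 + q) = (-7 + q)*(32 + q))
(131 + h) + y(53) = (131 + 56) + (-224 + 53**2 + 25*53) = 187 + (-224 + 2809 + 1325) = 187 + 3910 = 4097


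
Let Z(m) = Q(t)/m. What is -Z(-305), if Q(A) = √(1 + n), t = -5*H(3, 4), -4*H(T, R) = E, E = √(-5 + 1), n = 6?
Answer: √7/305 ≈ 0.0086746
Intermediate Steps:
E = 2*I (E = √(-4) = 2*I ≈ 2.0*I)
H(T, R) = -I/2
t = 5*I/2 (t = -(-5)*I/2 = 5*I/2 ≈ 2.5*I)
Q(A) = √7 (Q(A) = √(1 + 6) = √7)
Z(m) = √7/m
-Z(-305) = -√7/(-305) = -√7*(-1)/305 = -(-1)*√7/305 = √7/305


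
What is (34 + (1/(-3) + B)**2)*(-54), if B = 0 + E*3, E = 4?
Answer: -9186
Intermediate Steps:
B = 12 (B = 0 + 4*3 = 0 + 12 = 12)
(34 + (1/(-3) + B)**2)*(-54) = (34 + (1/(-3) + 12)**2)*(-54) = (34 + (-1/3 + 12)**2)*(-54) = (34 + (35/3)**2)*(-54) = (34 + 1225/9)*(-54) = (1531/9)*(-54) = -9186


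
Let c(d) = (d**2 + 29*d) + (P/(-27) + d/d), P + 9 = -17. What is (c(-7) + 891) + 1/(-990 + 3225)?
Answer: 14864249/20115 ≈ 738.96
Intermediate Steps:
P = -26 (P = -9 - 17 = -26)
c(d) = 53/27 + d**2 + 29*d (c(d) = (d**2 + 29*d) + (-26/(-27) + d/d) = (d**2 + 29*d) + (-26*(-1/27) + 1) = (d**2 + 29*d) + (26/27 + 1) = (d**2 + 29*d) + 53/27 = 53/27 + d**2 + 29*d)
(c(-7) + 891) + 1/(-990 + 3225) = ((53/27 + (-7)**2 + 29*(-7)) + 891) + 1/(-990 + 3225) = ((53/27 + 49 - 203) + 891) + 1/2235 = (-4105/27 + 891) + 1/2235 = 19952/27 + 1/2235 = 14864249/20115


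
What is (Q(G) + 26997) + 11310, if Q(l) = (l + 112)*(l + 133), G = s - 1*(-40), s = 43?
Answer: 80427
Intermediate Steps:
G = 83 (G = 43 - 1*(-40) = 43 + 40 = 83)
Q(l) = (112 + l)*(133 + l)
(Q(G) + 26997) + 11310 = ((14896 + 83² + 245*83) + 26997) + 11310 = ((14896 + 6889 + 20335) + 26997) + 11310 = (42120 + 26997) + 11310 = 69117 + 11310 = 80427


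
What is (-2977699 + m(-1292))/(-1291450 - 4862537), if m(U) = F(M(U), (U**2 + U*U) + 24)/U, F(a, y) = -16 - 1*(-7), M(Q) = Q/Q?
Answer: 549598157/1135850172 ≈ 0.48386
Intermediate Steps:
M(Q) = 1
F(a, y) = -9 (F(a, y) = -16 + 7 = -9)
m(U) = -9/U
(-2977699 + m(-1292))/(-1291450 - 4862537) = (-2977699 - 9/(-1292))/(-1291450 - 4862537) = (-2977699 - 9*(-1/1292))/(-6153987) = (-2977699 + 9/1292)*(-1/6153987) = -3847187099/1292*(-1/6153987) = 549598157/1135850172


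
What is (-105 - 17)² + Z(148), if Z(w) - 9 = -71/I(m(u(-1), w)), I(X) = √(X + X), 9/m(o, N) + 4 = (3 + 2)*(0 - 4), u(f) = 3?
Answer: 14893 + 142*I*√3/3 ≈ 14893.0 + 81.984*I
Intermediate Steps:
m(o, N) = -3/8 (m(o, N) = 9/(-4 + (3 + 2)*(0 - 4)) = 9/(-4 + 5*(-4)) = 9/(-4 - 20) = 9/(-24) = 9*(-1/24) = -3/8)
I(X) = √2*√X (I(X) = √(2*X) = √2*√X)
Z(w) = 9 + 142*I*√3/3 (Z(w) = 9 - 71*(-2*I*√3/3) = 9 - (-142)*I*√3/3 = 9 + 142*I*√3/3)
(-105 - 17)² + Z(148) = (-105 - 17)² + (9 + 142*I*√3/3) = (-122)² + (9 + 142*I*√3/3) = 14884 + (9 + 142*I*√3/3) = 14893 + 142*I*√3/3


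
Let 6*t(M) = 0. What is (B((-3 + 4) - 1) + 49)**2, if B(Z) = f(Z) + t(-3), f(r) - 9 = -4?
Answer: 2916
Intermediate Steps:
f(r) = 5 (f(r) = 9 - 4 = 5)
t(M) = 0 (t(M) = (1/6)*0 = 0)
B(Z) = 5 (B(Z) = 5 + 0 = 5)
(B((-3 + 4) - 1) + 49)**2 = (5 + 49)**2 = 54**2 = 2916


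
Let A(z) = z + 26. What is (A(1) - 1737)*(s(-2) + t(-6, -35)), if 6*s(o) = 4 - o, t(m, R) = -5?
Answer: 6840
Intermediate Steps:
s(o) = ⅔ - o/6 (s(o) = (4 - o)/6 = ⅔ - o/6)
A(z) = 26 + z
(A(1) - 1737)*(s(-2) + t(-6, -35)) = ((26 + 1) - 1737)*((⅔ - ⅙*(-2)) - 5) = (27 - 1737)*((⅔ + ⅓) - 5) = -1710*(1 - 5) = -1710*(-4) = 6840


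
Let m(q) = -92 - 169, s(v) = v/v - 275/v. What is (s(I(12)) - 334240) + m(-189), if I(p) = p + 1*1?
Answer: -4348775/13 ≈ -3.3452e+5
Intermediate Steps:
I(p) = 1 + p (I(p) = p + 1 = 1 + p)
s(v) = 1 - 275/v
m(q) = -261
(s(I(12)) - 334240) + m(-189) = ((-275 + (1 + 12))/(1 + 12) - 334240) - 261 = ((-275 + 13)/13 - 334240) - 261 = ((1/13)*(-262) - 334240) - 261 = (-262/13 - 334240) - 261 = -4345382/13 - 261 = -4348775/13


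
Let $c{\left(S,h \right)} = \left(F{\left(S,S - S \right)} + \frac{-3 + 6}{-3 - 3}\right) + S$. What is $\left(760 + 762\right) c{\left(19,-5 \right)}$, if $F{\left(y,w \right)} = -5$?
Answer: $20547$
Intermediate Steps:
$c{\left(S,h \right)} = - \frac{11}{2} + S$ ($c{\left(S,h \right)} = \left(-5 + \frac{-3 + 6}{-3 - 3}\right) + S = \left(-5 + \frac{3}{-6}\right) + S = \left(-5 + 3 \left(- \frac{1}{6}\right)\right) + S = \left(-5 - \frac{1}{2}\right) + S = - \frac{11}{2} + S$)
$\left(760 + 762\right) c{\left(19,-5 \right)} = \left(760 + 762\right) \left(- \frac{11}{2} + 19\right) = 1522 \cdot \frac{27}{2} = 20547$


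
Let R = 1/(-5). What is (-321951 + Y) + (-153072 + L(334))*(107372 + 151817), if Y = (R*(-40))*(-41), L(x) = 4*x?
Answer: -39328624383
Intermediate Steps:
R = -⅕ ≈ -0.20000
Y = -328 (Y = -⅕*(-40)*(-41) = 8*(-41) = -328)
(-321951 + Y) + (-153072 + L(334))*(107372 + 151817) = (-321951 - 328) + (-153072 + 4*334)*(107372 + 151817) = -322279 + (-153072 + 1336)*259189 = -322279 - 151736*259189 = -322279 - 39328302104 = -39328624383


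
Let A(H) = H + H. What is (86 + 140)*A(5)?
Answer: 2260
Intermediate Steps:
A(H) = 2*H
(86 + 140)*A(5) = (86 + 140)*(2*5) = 226*10 = 2260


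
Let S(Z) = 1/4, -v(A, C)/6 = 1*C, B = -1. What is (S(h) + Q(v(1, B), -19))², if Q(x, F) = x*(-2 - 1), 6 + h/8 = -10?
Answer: 5041/16 ≈ 315.06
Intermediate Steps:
h = -128 (h = -48 + 8*(-10) = -48 - 80 = -128)
v(A, C) = -6*C
Q(x, F) = -3*x (Q(x, F) = x*(-3) = -3*x)
S(Z) = ¼
(S(h) + Q(v(1, B), -19))² = (¼ - (-18)*(-1))² = (¼ - 3*6)² = (¼ - 18)² = (-71/4)² = 5041/16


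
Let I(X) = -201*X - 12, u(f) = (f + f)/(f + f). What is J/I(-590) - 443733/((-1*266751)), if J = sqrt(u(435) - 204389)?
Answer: 147911/88917 + I*sqrt(51097)/59289 ≈ 1.6635 + 0.0038126*I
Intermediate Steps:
u(f) = 1 (u(f) = (2*f)/((2*f)) = (2*f)*(1/(2*f)) = 1)
I(X) = -12 - 201*X
J = 2*I*sqrt(51097) (J = sqrt(1 - 204389) = sqrt(-204388) = 2*I*sqrt(51097) ≈ 452.09*I)
J/I(-590) - 443733/((-1*266751)) = (2*I*sqrt(51097))/(-12 - 201*(-590)) - 443733/((-1*266751)) = (2*I*sqrt(51097))/(-12 + 118590) - 443733/(-266751) = (2*I*sqrt(51097))/118578 - 443733*(-1/266751) = (2*I*sqrt(51097))*(1/118578) + 147911/88917 = I*sqrt(51097)/59289 + 147911/88917 = 147911/88917 + I*sqrt(51097)/59289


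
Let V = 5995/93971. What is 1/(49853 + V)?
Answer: 93971/4684742258 ≈ 2.0059e-5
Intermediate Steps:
V = 5995/93971 (V = 5995*(1/93971) = 5995/93971 ≈ 0.063796)
1/(49853 + V) = 1/(49853 + 5995/93971) = 1/(4684742258/93971) = 93971/4684742258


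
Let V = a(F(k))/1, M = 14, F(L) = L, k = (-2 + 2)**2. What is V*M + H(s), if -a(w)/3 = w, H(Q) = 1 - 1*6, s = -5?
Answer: -5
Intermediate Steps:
k = 0 (k = 0**2 = 0)
H(Q) = -5 (H(Q) = 1 - 6 = -5)
a(w) = -3*w
V = 0 (V = -3*0/1 = 0*1 = 0)
V*M + H(s) = 0*14 - 5 = 0 - 5 = -5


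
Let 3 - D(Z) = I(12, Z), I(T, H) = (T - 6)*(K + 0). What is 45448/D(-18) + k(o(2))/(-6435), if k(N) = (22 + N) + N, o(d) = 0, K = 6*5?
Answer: -8862478/34515 ≈ -256.77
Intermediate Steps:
K = 30
k(N) = 22 + 2*N
I(T, H) = -180 + 30*T (I(T, H) = (T - 6)*(30 + 0) = (-6 + T)*30 = -180 + 30*T)
D(Z) = -177 (D(Z) = 3 - (-180 + 30*12) = 3 - (-180 + 360) = 3 - 1*180 = 3 - 180 = -177)
45448/D(-18) + k(o(2))/(-6435) = 45448/(-177) + (22 + 2*0)/(-6435) = 45448*(-1/177) + (22 + 0)*(-1/6435) = -45448/177 + 22*(-1/6435) = -45448/177 - 2/585 = -8862478/34515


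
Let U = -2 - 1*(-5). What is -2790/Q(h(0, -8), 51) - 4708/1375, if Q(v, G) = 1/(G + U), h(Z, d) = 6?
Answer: -18832928/125 ≈ -1.5066e+5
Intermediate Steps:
U = 3 (U = -2 + 5 = 3)
Q(v, G) = 1/(3 + G) (Q(v, G) = 1/(G + 3) = 1/(3 + G))
-2790/Q(h(0, -8), 51) - 4708/1375 = -2790/(1/(3 + 51)) - 4708/1375 = -2790/(1/54) - 4708*1/1375 = -2790/1/54 - 428/125 = -2790*54 - 428/125 = -150660 - 428/125 = -18832928/125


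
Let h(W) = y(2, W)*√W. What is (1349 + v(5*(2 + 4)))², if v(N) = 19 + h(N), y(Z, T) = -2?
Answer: 1871544 - 5472*√30 ≈ 1.8416e+6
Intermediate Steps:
h(W) = -2*√W
v(N) = 19 - 2*√N
(1349 + v(5*(2 + 4)))² = (1349 + (19 - 2*√5*√(2 + 4)))² = (1349 + (19 - 2*√30))² = (1368 - 2*√30)²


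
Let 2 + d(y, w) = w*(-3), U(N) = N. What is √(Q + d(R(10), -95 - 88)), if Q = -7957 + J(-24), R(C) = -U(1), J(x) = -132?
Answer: 3*I*√838 ≈ 86.845*I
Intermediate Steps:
R(C) = -1 (R(C) = -1*1 = -1)
d(y, w) = -2 - 3*w (d(y, w) = -2 + w*(-3) = -2 - 3*w)
Q = -8089 (Q = -7957 - 132 = -8089)
√(Q + d(R(10), -95 - 88)) = √(-8089 + (-2 - 3*(-95 - 88))) = √(-8089 + (-2 - 3*(-183))) = √(-8089 + (-2 + 549)) = √(-8089 + 547) = √(-7542) = 3*I*√838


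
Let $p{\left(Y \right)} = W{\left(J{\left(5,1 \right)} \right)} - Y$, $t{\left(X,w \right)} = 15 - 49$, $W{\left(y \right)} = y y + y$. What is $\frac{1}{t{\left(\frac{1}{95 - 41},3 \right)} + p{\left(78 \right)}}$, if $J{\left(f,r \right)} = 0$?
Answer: $- \frac{1}{112} \approx -0.0089286$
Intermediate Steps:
$W{\left(y \right)} = y + y^{2}$ ($W{\left(y \right)} = y^{2} + y = y + y^{2}$)
$t{\left(X,w \right)} = -34$
$p{\left(Y \right)} = - Y$ ($p{\left(Y \right)} = 0 \left(1 + 0\right) - Y = 0 \cdot 1 - Y = 0 - Y = - Y$)
$\frac{1}{t{\left(\frac{1}{95 - 41},3 \right)} + p{\left(78 \right)}} = \frac{1}{-34 - 78} = \frac{1}{-112} = - \frac{1}{112}$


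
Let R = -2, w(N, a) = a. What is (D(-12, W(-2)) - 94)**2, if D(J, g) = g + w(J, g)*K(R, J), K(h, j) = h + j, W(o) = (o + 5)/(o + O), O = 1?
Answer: 3025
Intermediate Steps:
W(o) = (5 + o)/(1 + o) (W(o) = (o + 5)/(o + 1) = (5 + o)/(1 + o))
D(J, g) = g + g*(-2 + J)
(D(-12, W(-2)) - 94)**2 = (((5 - 2)/(1 - 2))*(-1 - 12) - 94)**2 = ((3/(-1))*(-13) - 94)**2 = (-1*3*(-13) - 94)**2 = (-3*(-13) - 94)**2 = (39 - 94)**2 = (-55)**2 = 3025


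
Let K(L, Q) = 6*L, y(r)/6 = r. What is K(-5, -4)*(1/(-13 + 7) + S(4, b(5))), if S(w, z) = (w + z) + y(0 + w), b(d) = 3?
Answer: -925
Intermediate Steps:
y(r) = 6*r
S(w, z) = z + 7*w (S(w, z) = (w + z) + 6*(0 + w) = (w + z) + 6*w = z + 7*w)
K(-5, -4)*(1/(-13 + 7) + S(4, b(5))) = (6*(-5))*(1/(-13 + 7) + (3 + 7*4)) = -30*(1/(-6) + (3 + 28)) = -30*(-1/6 + 31) = -30*185/6 = -925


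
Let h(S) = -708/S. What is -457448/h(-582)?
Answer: -22186228/59 ≈ -3.7604e+5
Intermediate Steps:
-457448/h(-582) = -457448/((-708/(-582))) = -457448/((-708*(-1/582))) = -457448/118/97 = -457448*97/118 = -22186228/59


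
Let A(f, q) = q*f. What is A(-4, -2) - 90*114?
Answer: -10252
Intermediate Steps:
A(f, q) = f*q
A(-4, -2) - 90*114 = -4*(-2) - 90*114 = 8 - 10260 = -10252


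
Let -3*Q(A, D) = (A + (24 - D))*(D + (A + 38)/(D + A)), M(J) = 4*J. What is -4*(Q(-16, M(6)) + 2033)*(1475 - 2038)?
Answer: 14698804/3 ≈ 4.8996e+6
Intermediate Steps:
Q(A, D) = -(D + (38 + A)/(A + D))*(24 + A - D)/3 (Q(A, D) = -(A + (24 - D))*(D + (A + 38)/(D + A))/3 = -(24 + A - D)*(D + (38 + A)/(A + D))/3 = -(D + (38 + A)/(A + D))*(24 + A - D)/3)
-4*(Q(-16, M(6)) + 2033)*(1475 - 2038) = -4*((-912 + (4*6)³ - 1*(-16)² - 62*(-16) - 24*(4*6)² + 38*(4*6) - 1*4*6*(-16)² - 23*(-16)*4*6)/(3*(-16 + 4*6)) + 2033)*(1475 - 2038) = -4*((-912 + 24³ - 1*256 + 992 - 24*24² + 38*24 - 1*24*256 - 23*(-16)*24)/(3*(-16 + 24)) + 2033)*(-563) = -4*((⅓)*(-912 + 13824 - 256 + 992 - 24*576 + 912 - 6144 + 8832)/8 + 2033)*(-563) = -4*((⅓)*(⅛)*(-912 + 13824 - 256 + 992 - 13824 + 912 - 6144 + 8832) + 2033)*(-563) = -4*((⅓)*(⅛)*3424 + 2033)*(-563) = -4*(428/3 + 2033)*(-563) = -26108*(-563)/3 = -4*(-3674701/3) = 14698804/3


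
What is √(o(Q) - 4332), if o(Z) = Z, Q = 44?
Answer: 8*I*√67 ≈ 65.483*I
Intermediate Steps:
√(o(Q) - 4332) = √(44 - 4332) = √(-4288) = 8*I*√67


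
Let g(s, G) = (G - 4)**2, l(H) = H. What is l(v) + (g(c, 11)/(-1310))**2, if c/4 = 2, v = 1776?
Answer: 3047796001/1716100 ≈ 1776.0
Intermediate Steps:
c = 8 (c = 4*2 = 8)
g(s, G) = (-4 + G)**2
l(v) + (g(c, 11)/(-1310))**2 = 1776 + ((-4 + 11)**2/(-1310))**2 = 1776 + (7**2*(-1/1310))**2 = 1776 + (49*(-1/1310))**2 = 1776 + (-49/1310)**2 = 1776 + 2401/1716100 = 3047796001/1716100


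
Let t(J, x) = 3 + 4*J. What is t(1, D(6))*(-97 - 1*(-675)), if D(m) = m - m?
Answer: 4046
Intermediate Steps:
D(m) = 0
t(1, D(6))*(-97 - 1*(-675)) = (3 + 4*1)*(-97 - 1*(-675)) = (3 + 4)*(-97 + 675) = 7*578 = 4046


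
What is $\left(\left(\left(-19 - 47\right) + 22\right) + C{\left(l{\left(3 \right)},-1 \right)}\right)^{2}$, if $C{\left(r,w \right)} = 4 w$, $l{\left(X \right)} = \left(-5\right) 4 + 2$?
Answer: $2304$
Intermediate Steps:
$l{\left(X \right)} = -18$ ($l{\left(X \right)} = -20 + 2 = -18$)
$\left(\left(\left(-19 - 47\right) + 22\right) + C{\left(l{\left(3 \right)},-1 \right)}\right)^{2} = \left(\left(\left(-19 - 47\right) + 22\right) + 4 \left(-1\right)\right)^{2} = \left(\left(-66 + 22\right) - 4\right)^{2} = \left(-44 - 4\right)^{2} = \left(-48\right)^{2} = 2304$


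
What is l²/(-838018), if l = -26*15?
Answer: -76050/419009 ≈ -0.18150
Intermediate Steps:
l = -390
l²/(-838018) = (-390)²/(-838018) = 152100*(-1/838018) = -76050/419009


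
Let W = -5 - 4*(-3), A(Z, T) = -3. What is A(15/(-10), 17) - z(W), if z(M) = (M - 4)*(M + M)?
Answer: -45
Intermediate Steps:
W = 7 (W = -5 + 12 = 7)
z(M) = 2*M*(-4 + M) (z(M) = (-4 + M)*(2*M) = 2*M*(-4 + M))
A(15/(-10), 17) - z(W) = -3 - 2*7*(-4 + 7) = -3 - 2*7*3 = -3 - 1*42 = -3 - 42 = -45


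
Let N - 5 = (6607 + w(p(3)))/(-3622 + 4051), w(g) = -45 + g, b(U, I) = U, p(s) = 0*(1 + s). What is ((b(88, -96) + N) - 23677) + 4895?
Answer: -8011019/429 ≈ -18674.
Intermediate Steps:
p(s) = 0
N = 8707/429 (N = 5 + (6607 + (-45 + 0))/(-3622 + 4051) = 5 + (6607 - 45)/429 = 5 + 6562*(1/429) = 5 + 6562/429 = 8707/429 ≈ 20.296)
((b(88, -96) + N) - 23677) + 4895 = ((88 + 8707/429) - 23677) + 4895 = (46459/429 - 23677) + 4895 = -10110974/429 + 4895 = -8011019/429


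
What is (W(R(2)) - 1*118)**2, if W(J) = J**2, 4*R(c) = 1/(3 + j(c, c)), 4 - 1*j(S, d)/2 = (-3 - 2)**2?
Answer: 8246356492609/592240896 ≈ 13924.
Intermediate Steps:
j(S, d) = -42 (j(S, d) = 8 - 2*(-3 - 2)**2 = 8 - 2*(-5)**2 = 8 - 2*25 = 8 - 50 = -42)
R(c) = -1/156 (R(c) = 1/(4*(3 - 42)) = (1/4)/(-39) = (1/4)*(-1/39) = -1/156)
(W(R(2)) - 1*118)**2 = ((-1/156)**2 - 1*118)**2 = (1/24336 - 118)**2 = (-2871647/24336)**2 = 8246356492609/592240896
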